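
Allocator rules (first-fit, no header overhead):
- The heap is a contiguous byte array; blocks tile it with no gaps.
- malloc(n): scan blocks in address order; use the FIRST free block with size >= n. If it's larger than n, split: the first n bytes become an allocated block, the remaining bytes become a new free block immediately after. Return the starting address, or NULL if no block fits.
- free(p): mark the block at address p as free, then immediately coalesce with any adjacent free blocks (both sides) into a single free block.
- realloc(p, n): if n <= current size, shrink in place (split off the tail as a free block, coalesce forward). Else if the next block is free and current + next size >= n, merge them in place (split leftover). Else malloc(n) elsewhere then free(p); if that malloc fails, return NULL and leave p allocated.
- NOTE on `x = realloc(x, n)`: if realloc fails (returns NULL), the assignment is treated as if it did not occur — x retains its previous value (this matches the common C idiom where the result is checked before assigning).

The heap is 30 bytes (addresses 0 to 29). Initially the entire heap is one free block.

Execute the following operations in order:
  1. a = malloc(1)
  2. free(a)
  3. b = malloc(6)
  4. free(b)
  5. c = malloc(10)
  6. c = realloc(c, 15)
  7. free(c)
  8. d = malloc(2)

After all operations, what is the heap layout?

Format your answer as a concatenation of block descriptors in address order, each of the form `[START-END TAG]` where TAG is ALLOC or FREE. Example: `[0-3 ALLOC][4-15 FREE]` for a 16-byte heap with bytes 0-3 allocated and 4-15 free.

Answer: [0-1 ALLOC][2-29 FREE]

Derivation:
Op 1: a = malloc(1) -> a = 0; heap: [0-0 ALLOC][1-29 FREE]
Op 2: free(a) -> (freed a); heap: [0-29 FREE]
Op 3: b = malloc(6) -> b = 0; heap: [0-5 ALLOC][6-29 FREE]
Op 4: free(b) -> (freed b); heap: [0-29 FREE]
Op 5: c = malloc(10) -> c = 0; heap: [0-9 ALLOC][10-29 FREE]
Op 6: c = realloc(c, 15) -> c = 0; heap: [0-14 ALLOC][15-29 FREE]
Op 7: free(c) -> (freed c); heap: [0-29 FREE]
Op 8: d = malloc(2) -> d = 0; heap: [0-1 ALLOC][2-29 FREE]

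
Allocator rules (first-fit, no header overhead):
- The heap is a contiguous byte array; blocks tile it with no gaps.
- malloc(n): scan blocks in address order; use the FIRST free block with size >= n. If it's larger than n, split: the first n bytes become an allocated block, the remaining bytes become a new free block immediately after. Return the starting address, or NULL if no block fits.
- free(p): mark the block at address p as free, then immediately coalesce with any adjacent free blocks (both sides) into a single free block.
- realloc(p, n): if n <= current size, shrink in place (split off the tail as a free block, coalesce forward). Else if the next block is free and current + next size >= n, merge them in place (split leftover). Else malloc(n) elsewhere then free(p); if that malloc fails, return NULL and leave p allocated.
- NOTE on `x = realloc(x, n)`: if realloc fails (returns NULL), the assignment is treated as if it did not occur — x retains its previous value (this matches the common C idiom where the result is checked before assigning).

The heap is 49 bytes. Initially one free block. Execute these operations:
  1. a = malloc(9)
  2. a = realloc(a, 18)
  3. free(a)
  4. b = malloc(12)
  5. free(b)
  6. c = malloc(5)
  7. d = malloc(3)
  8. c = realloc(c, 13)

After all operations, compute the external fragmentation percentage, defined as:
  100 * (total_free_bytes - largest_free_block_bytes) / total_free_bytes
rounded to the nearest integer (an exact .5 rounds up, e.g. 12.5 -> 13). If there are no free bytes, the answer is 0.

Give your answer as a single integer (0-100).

Op 1: a = malloc(9) -> a = 0; heap: [0-8 ALLOC][9-48 FREE]
Op 2: a = realloc(a, 18) -> a = 0; heap: [0-17 ALLOC][18-48 FREE]
Op 3: free(a) -> (freed a); heap: [0-48 FREE]
Op 4: b = malloc(12) -> b = 0; heap: [0-11 ALLOC][12-48 FREE]
Op 5: free(b) -> (freed b); heap: [0-48 FREE]
Op 6: c = malloc(5) -> c = 0; heap: [0-4 ALLOC][5-48 FREE]
Op 7: d = malloc(3) -> d = 5; heap: [0-4 ALLOC][5-7 ALLOC][8-48 FREE]
Op 8: c = realloc(c, 13) -> c = 8; heap: [0-4 FREE][5-7 ALLOC][8-20 ALLOC][21-48 FREE]
Free blocks: [5 28] total_free=33 largest=28 -> 100*(33-28)/33 = 500/33 ≈ 15.152 -> rounds to 15

Answer: 15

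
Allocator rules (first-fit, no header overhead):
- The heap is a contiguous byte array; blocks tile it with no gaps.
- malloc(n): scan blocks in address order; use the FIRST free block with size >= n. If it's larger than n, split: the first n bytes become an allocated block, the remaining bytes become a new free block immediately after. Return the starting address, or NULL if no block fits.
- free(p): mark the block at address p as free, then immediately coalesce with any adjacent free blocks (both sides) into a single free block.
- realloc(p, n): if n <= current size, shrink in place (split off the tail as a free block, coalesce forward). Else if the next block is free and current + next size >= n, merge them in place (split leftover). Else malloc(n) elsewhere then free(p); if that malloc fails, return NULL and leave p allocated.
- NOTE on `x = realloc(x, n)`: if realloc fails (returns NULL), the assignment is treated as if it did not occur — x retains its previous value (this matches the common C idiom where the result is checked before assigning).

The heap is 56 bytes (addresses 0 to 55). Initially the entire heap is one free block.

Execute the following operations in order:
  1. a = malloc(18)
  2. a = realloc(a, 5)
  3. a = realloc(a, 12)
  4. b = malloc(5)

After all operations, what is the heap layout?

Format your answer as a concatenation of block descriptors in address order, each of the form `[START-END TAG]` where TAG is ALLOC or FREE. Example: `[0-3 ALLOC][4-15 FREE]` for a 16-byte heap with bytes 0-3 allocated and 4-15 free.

Op 1: a = malloc(18) -> a = 0; heap: [0-17 ALLOC][18-55 FREE]
Op 2: a = realloc(a, 5) -> a = 0; heap: [0-4 ALLOC][5-55 FREE]
Op 3: a = realloc(a, 12) -> a = 0; heap: [0-11 ALLOC][12-55 FREE]
Op 4: b = malloc(5) -> b = 12; heap: [0-11 ALLOC][12-16 ALLOC][17-55 FREE]

Answer: [0-11 ALLOC][12-16 ALLOC][17-55 FREE]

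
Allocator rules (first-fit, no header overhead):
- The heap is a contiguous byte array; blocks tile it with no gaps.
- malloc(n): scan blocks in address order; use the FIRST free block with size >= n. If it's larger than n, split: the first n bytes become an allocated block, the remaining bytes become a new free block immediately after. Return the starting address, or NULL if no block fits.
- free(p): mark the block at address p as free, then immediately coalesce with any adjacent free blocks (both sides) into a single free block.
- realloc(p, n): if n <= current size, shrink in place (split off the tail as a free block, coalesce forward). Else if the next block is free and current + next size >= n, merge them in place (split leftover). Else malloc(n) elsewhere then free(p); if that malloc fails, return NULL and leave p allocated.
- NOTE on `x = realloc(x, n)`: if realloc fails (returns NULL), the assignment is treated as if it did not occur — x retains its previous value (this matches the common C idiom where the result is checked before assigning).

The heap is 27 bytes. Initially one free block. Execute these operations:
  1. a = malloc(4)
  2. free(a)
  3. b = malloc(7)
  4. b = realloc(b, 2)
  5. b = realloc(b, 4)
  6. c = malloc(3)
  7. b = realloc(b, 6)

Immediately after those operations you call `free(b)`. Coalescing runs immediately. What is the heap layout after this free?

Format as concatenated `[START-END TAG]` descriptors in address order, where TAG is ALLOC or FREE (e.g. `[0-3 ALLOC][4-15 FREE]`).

Answer: [0-3 FREE][4-6 ALLOC][7-26 FREE]

Derivation:
Op 1: a = malloc(4) -> a = 0; heap: [0-3 ALLOC][4-26 FREE]
Op 2: free(a) -> (freed a); heap: [0-26 FREE]
Op 3: b = malloc(7) -> b = 0; heap: [0-6 ALLOC][7-26 FREE]
Op 4: b = realloc(b, 2) -> b = 0; heap: [0-1 ALLOC][2-26 FREE]
Op 5: b = realloc(b, 4) -> b = 0; heap: [0-3 ALLOC][4-26 FREE]
Op 6: c = malloc(3) -> c = 4; heap: [0-3 ALLOC][4-6 ALLOC][7-26 FREE]
Op 7: b = realloc(b, 6) -> b = 7; heap: [0-3 FREE][4-6 ALLOC][7-12 ALLOC][13-26 FREE]
free(b): b = 7 -> block [7-12 ALLOC]; mark free, coalesce with adjacent free neighbors -> [0-3 FREE][4-6 ALLOC][7-26 FREE]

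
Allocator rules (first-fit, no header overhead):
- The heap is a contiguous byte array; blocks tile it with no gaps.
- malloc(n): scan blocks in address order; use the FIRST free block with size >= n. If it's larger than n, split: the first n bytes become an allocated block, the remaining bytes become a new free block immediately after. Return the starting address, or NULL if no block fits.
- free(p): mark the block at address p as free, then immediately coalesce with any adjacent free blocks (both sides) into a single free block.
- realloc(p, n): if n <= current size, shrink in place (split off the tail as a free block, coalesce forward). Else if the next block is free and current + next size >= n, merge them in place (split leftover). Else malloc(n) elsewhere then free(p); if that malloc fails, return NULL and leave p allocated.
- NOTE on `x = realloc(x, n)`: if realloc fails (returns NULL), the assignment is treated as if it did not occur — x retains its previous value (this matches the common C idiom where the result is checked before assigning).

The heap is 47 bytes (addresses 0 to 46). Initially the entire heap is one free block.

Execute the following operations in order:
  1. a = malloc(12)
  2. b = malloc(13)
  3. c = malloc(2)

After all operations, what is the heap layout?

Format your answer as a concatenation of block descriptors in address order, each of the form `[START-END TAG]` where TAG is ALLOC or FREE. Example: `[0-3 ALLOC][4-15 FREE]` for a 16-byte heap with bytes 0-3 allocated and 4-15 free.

Answer: [0-11 ALLOC][12-24 ALLOC][25-26 ALLOC][27-46 FREE]

Derivation:
Op 1: a = malloc(12) -> a = 0; heap: [0-11 ALLOC][12-46 FREE]
Op 2: b = malloc(13) -> b = 12; heap: [0-11 ALLOC][12-24 ALLOC][25-46 FREE]
Op 3: c = malloc(2) -> c = 25; heap: [0-11 ALLOC][12-24 ALLOC][25-26 ALLOC][27-46 FREE]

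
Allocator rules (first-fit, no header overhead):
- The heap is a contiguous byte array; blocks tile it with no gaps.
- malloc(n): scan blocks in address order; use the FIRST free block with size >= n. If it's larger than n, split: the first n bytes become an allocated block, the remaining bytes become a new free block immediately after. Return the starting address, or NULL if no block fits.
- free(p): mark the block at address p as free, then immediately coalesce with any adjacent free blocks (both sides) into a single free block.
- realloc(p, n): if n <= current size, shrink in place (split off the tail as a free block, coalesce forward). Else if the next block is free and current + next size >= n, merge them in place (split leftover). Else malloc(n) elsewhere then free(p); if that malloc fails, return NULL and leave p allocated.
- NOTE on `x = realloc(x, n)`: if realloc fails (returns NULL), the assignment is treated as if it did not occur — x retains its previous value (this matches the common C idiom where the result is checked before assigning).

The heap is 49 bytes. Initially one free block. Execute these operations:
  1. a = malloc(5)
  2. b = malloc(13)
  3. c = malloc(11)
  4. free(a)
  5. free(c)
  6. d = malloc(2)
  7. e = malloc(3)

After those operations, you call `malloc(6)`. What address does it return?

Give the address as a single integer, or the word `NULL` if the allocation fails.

Op 1: a = malloc(5) -> a = 0; heap: [0-4 ALLOC][5-48 FREE]
Op 2: b = malloc(13) -> b = 5; heap: [0-4 ALLOC][5-17 ALLOC][18-48 FREE]
Op 3: c = malloc(11) -> c = 18; heap: [0-4 ALLOC][5-17 ALLOC][18-28 ALLOC][29-48 FREE]
Op 4: free(a) -> (freed a); heap: [0-4 FREE][5-17 ALLOC][18-28 ALLOC][29-48 FREE]
Op 5: free(c) -> (freed c); heap: [0-4 FREE][5-17 ALLOC][18-48 FREE]
Op 6: d = malloc(2) -> d = 0; heap: [0-1 ALLOC][2-4 FREE][5-17 ALLOC][18-48 FREE]
Op 7: e = malloc(3) -> e = 2; heap: [0-1 ALLOC][2-4 ALLOC][5-17 ALLOC][18-48 FREE]
malloc(6): first-fit scan over [0-1 ALLOC][2-4 ALLOC][5-17 ALLOC][18-48 FREE] -> 18

Answer: 18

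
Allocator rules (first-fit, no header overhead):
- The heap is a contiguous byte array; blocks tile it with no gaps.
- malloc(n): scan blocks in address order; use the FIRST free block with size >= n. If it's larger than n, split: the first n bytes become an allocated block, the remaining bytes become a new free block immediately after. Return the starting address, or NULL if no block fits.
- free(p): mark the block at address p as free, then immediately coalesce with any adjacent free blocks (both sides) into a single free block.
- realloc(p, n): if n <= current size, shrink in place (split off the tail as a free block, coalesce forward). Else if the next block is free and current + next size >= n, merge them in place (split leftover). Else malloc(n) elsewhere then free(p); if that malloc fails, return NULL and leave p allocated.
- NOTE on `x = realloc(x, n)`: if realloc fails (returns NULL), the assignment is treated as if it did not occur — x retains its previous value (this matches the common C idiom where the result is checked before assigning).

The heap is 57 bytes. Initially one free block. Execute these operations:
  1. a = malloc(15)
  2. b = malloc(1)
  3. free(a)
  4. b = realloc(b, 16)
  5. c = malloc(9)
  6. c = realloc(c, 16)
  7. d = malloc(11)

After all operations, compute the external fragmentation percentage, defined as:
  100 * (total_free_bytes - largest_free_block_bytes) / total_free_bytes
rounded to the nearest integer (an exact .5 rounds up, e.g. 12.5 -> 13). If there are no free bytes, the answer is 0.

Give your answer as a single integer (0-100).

Op 1: a = malloc(15) -> a = 0; heap: [0-14 ALLOC][15-56 FREE]
Op 2: b = malloc(1) -> b = 15; heap: [0-14 ALLOC][15-15 ALLOC][16-56 FREE]
Op 3: free(a) -> (freed a); heap: [0-14 FREE][15-15 ALLOC][16-56 FREE]
Op 4: b = realloc(b, 16) -> b = 15; heap: [0-14 FREE][15-30 ALLOC][31-56 FREE]
Op 5: c = malloc(9) -> c = 0; heap: [0-8 ALLOC][9-14 FREE][15-30 ALLOC][31-56 FREE]
Op 6: c = realloc(c, 16) -> c = 31; heap: [0-14 FREE][15-30 ALLOC][31-46 ALLOC][47-56 FREE]
Op 7: d = malloc(11) -> d = 0; heap: [0-10 ALLOC][11-14 FREE][15-30 ALLOC][31-46 ALLOC][47-56 FREE]
Free blocks: [4 10] total_free=14 largest=10 -> 100*(14-10)/14 = 400/14 ≈ 28.571 -> rounds to 29

Answer: 29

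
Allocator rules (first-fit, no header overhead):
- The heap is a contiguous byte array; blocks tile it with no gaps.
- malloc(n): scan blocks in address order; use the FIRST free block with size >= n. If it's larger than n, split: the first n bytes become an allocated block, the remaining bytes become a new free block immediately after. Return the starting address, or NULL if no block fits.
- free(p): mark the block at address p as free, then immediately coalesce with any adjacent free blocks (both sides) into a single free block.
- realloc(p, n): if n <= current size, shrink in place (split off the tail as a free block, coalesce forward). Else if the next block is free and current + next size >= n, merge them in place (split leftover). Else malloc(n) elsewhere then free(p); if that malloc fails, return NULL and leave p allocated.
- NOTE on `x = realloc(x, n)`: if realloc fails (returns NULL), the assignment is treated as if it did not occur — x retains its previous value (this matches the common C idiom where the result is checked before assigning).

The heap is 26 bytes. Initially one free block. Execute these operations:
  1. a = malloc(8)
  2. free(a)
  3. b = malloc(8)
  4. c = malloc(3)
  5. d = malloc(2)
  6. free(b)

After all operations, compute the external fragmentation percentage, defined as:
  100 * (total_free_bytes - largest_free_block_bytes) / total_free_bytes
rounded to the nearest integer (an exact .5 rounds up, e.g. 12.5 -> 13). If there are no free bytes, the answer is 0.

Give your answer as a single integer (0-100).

Answer: 38

Derivation:
Op 1: a = malloc(8) -> a = 0; heap: [0-7 ALLOC][8-25 FREE]
Op 2: free(a) -> (freed a); heap: [0-25 FREE]
Op 3: b = malloc(8) -> b = 0; heap: [0-7 ALLOC][8-25 FREE]
Op 4: c = malloc(3) -> c = 8; heap: [0-7 ALLOC][8-10 ALLOC][11-25 FREE]
Op 5: d = malloc(2) -> d = 11; heap: [0-7 ALLOC][8-10 ALLOC][11-12 ALLOC][13-25 FREE]
Op 6: free(b) -> (freed b); heap: [0-7 FREE][8-10 ALLOC][11-12 ALLOC][13-25 FREE]
Free blocks: [8 13] total_free=21 largest=13 -> 100*(21-13)/21 = 800/21 ≈ 38.095 -> rounds to 38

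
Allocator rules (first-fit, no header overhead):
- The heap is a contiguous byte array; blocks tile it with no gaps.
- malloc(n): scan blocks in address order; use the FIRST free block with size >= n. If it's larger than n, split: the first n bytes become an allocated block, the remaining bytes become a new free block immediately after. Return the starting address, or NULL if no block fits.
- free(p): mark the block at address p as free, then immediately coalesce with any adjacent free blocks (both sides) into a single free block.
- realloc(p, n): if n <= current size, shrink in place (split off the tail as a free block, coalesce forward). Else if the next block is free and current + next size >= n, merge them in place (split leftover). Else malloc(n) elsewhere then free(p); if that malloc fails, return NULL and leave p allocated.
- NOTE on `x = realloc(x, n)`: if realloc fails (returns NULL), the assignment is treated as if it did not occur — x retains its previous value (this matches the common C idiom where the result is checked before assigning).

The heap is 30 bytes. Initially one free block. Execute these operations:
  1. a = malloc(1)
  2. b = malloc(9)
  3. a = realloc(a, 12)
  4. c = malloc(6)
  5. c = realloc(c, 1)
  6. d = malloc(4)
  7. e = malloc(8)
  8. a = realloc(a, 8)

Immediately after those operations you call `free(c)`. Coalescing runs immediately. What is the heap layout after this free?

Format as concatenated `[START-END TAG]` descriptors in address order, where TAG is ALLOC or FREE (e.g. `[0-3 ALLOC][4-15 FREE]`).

Answer: [0-0 FREE][1-9 ALLOC][10-17 ALLOC][18-22 FREE][23-26 ALLOC][27-29 FREE]

Derivation:
Op 1: a = malloc(1) -> a = 0; heap: [0-0 ALLOC][1-29 FREE]
Op 2: b = malloc(9) -> b = 1; heap: [0-0 ALLOC][1-9 ALLOC][10-29 FREE]
Op 3: a = realloc(a, 12) -> a = 10; heap: [0-0 FREE][1-9 ALLOC][10-21 ALLOC][22-29 FREE]
Op 4: c = malloc(6) -> c = 22; heap: [0-0 FREE][1-9 ALLOC][10-21 ALLOC][22-27 ALLOC][28-29 FREE]
Op 5: c = realloc(c, 1) -> c = 22; heap: [0-0 FREE][1-9 ALLOC][10-21 ALLOC][22-22 ALLOC][23-29 FREE]
Op 6: d = malloc(4) -> d = 23; heap: [0-0 FREE][1-9 ALLOC][10-21 ALLOC][22-22 ALLOC][23-26 ALLOC][27-29 FREE]
Op 7: e = malloc(8) -> e = NULL; heap: [0-0 FREE][1-9 ALLOC][10-21 ALLOC][22-22 ALLOC][23-26 ALLOC][27-29 FREE]
Op 8: a = realloc(a, 8) -> a = 10; heap: [0-0 FREE][1-9 ALLOC][10-17 ALLOC][18-21 FREE][22-22 ALLOC][23-26 ALLOC][27-29 FREE]
free(c): c = 22 -> block [22-22 ALLOC]; mark free, coalesce with adjacent free neighbors -> [0-0 FREE][1-9 ALLOC][10-17 ALLOC][18-22 FREE][23-26 ALLOC][27-29 FREE]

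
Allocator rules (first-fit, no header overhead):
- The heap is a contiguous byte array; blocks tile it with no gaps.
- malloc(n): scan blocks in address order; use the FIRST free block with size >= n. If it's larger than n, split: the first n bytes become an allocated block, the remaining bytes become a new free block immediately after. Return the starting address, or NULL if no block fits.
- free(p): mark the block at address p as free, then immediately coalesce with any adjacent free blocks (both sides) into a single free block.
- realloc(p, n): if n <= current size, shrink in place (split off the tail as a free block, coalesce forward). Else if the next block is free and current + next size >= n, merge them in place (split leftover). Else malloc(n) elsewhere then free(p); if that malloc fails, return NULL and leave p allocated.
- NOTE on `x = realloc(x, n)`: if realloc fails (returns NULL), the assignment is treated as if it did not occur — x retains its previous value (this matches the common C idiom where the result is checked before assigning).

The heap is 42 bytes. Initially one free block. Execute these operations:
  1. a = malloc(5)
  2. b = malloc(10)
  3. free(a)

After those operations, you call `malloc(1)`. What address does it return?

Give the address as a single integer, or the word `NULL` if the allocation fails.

Op 1: a = malloc(5) -> a = 0; heap: [0-4 ALLOC][5-41 FREE]
Op 2: b = malloc(10) -> b = 5; heap: [0-4 ALLOC][5-14 ALLOC][15-41 FREE]
Op 3: free(a) -> (freed a); heap: [0-4 FREE][5-14 ALLOC][15-41 FREE]
malloc(1): first-fit scan over [0-4 FREE][5-14 ALLOC][15-41 FREE] -> 0

Answer: 0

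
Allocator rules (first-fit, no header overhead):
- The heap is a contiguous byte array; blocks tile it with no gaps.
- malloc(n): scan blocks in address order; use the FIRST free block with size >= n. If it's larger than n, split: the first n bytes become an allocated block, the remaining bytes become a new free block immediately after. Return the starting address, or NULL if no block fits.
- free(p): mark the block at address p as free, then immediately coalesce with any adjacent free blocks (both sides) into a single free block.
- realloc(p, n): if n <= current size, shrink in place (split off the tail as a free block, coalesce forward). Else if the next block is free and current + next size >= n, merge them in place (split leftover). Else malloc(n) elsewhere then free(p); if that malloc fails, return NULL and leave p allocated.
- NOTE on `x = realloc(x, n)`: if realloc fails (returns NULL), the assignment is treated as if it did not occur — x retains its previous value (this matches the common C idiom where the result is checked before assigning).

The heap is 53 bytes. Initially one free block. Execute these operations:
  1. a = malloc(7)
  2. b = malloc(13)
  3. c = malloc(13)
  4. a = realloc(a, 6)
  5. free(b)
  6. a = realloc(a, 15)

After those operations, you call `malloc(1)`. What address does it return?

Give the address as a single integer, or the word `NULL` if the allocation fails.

Op 1: a = malloc(7) -> a = 0; heap: [0-6 ALLOC][7-52 FREE]
Op 2: b = malloc(13) -> b = 7; heap: [0-6 ALLOC][7-19 ALLOC][20-52 FREE]
Op 3: c = malloc(13) -> c = 20; heap: [0-6 ALLOC][7-19 ALLOC][20-32 ALLOC][33-52 FREE]
Op 4: a = realloc(a, 6) -> a = 0; heap: [0-5 ALLOC][6-6 FREE][7-19 ALLOC][20-32 ALLOC][33-52 FREE]
Op 5: free(b) -> (freed b); heap: [0-5 ALLOC][6-19 FREE][20-32 ALLOC][33-52 FREE]
Op 6: a = realloc(a, 15) -> a = 0; heap: [0-14 ALLOC][15-19 FREE][20-32 ALLOC][33-52 FREE]
malloc(1): first-fit scan over [0-14 ALLOC][15-19 FREE][20-32 ALLOC][33-52 FREE] -> 15

Answer: 15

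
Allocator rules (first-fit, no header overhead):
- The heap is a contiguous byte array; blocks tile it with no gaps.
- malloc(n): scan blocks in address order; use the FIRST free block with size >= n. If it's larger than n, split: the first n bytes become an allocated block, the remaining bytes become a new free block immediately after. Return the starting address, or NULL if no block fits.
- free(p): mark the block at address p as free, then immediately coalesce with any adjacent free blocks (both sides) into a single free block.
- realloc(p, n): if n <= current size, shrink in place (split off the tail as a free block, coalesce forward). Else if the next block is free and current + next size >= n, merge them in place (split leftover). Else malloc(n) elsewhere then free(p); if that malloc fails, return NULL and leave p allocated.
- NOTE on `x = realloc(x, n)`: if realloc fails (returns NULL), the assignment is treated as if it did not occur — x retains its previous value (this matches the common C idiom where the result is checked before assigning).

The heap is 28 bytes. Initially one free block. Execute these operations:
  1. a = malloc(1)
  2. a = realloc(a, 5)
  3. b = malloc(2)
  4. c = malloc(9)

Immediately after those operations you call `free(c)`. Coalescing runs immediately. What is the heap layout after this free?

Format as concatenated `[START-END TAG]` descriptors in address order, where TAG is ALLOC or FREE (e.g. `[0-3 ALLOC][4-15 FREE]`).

Answer: [0-4 ALLOC][5-6 ALLOC][7-27 FREE]

Derivation:
Op 1: a = malloc(1) -> a = 0; heap: [0-0 ALLOC][1-27 FREE]
Op 2: a = realloc(a, 5) -> a = 0; heap: [0-4 ALLOC][5-27 FREE]
Op 3: b = malloc(2) -> b = 5; heap: [0-4 ALLOC][5-6 ALLOC][7-27 FREE]
Op 4: c = malloc(9) -> c = 7; heap: [0-4 ALLOC][5-6 ALLOC][7-15 ALLOC][16-27 FREE]
free(c): c = 7 -> block [7-15 ALLOC]; mark free, coalesce with adjacent free neighbors -> [0-4 ALLOC][5-6 ALLOC][7-27 FREE]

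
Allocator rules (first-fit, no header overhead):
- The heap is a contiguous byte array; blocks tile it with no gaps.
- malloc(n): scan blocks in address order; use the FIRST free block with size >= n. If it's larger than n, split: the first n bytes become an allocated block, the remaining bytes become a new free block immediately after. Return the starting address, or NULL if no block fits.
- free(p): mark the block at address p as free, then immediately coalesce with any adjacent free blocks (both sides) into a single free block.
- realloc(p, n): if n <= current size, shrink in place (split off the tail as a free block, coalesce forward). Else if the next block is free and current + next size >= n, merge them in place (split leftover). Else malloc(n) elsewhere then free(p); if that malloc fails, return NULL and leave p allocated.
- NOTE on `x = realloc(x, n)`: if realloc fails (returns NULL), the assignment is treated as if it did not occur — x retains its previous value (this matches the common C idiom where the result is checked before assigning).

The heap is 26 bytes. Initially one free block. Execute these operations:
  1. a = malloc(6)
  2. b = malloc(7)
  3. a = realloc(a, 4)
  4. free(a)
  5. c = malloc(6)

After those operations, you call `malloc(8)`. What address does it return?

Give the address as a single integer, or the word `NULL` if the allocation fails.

Op 1: a = malloc(6) -> a = 0; heap: [0-5 ALLOC][6-25 FREE]
Op 2: b = malloc(7) -> b = 6; heap: [0-5 ALLOC][6-12 ALLOC][13-25 FREE]
Op 3: a = realloc(a, 4) -> a = 0; heap: [0-3 ALLOC][4-5 FREE][6-12 ALLOC][13-25 FREE]
Op 4: free(a) -> (freed a); heap: [0-5 FREE][6-12 ALLOC][13-25 FREE]
Op 5: c = malloc(6) -> c = 0; heap: [0-5 ALLOC][6-12 ALLOC][13-25 FREE]
malloc(8): first-fit scan over [0-5 ALLOC][6-12 ALLOC][13-25 FREE] -> 13

Answer: 13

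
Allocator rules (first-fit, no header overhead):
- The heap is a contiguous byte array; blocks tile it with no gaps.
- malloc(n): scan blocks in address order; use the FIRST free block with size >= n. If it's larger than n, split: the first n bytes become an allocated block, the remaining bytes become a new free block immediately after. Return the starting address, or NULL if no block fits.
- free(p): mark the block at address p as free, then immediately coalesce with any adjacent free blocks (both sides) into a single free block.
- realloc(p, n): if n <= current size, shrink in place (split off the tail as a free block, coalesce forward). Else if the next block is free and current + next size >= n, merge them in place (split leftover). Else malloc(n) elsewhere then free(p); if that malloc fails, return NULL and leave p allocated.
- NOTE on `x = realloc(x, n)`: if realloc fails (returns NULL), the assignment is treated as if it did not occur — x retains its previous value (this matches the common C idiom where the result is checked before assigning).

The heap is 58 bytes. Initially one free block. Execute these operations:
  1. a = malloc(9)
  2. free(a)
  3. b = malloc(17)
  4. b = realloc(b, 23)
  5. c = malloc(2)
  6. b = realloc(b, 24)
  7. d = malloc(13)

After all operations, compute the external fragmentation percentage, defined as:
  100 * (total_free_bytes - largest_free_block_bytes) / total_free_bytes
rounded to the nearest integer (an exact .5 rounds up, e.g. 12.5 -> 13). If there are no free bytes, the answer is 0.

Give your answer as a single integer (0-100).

Op 1: a = malloc(9) -> a = 0; heap: [0-8 ALLOC][9-57 FREE]
Op 2: free(a) -> (freed a); heap: [0-57 FREE]
Op 3: b = malloc(17) -> b = 0; heap: [0-16 ALLOC][17-57 FREE]
Op 4: b = realloc(b, 23) -> b = 0; heap: [0-22 ALLOC][23-57 FREE]
Op 5: c = malloc(2) -> c = 23; heap: [0-22 ALLOC][23-24 ALLOC][25-57 FREE]
Op 6: b = realloc(b, 24) -> b = 25; heap: [0-22 FREE][23-24 ALLOC][25-48 ALLOC][49-57 FREE]
Op 7: d = malloc(13) -> d = 0; heap: [0-12 ALLOC][13-22 FREE][23-24 ALLOC][25-48 ALLOC][49-57 FREE]
Free blocks: [10 9] total_free=19 largest=10 -> 100*(19-10)/19 = 900/19 ≈ 47.368 -> rounds to 47

Answer: 47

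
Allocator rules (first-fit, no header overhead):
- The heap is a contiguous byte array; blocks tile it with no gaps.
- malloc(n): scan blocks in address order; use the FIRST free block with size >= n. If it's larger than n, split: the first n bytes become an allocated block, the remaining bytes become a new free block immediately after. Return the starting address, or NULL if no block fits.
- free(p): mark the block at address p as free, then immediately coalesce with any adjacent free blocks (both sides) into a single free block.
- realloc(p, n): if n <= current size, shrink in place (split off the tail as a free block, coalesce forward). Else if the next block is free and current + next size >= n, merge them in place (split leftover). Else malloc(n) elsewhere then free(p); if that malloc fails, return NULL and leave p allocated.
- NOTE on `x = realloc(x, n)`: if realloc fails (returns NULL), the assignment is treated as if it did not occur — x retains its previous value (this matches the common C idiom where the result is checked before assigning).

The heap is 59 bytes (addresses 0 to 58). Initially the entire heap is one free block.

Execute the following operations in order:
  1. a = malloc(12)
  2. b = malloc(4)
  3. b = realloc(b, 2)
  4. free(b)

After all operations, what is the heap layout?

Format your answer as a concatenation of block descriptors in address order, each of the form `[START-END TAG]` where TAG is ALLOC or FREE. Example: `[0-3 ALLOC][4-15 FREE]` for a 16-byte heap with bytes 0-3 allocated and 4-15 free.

Op 1: a = malloc(12) -> a = 0; heap: [0-11 ALLOC][12-58 FREE]
Op 2: b = malloc(4) -> b = 12; heap: [0-11 ALLOC][12-15 ALLOC][16-58 FREE]
Op 3: b = realloc(b, 2) -> b = 12; heap: [0-11 ALLOC][12-13 ALLOC][14-58 FREE]
Op 4: free(b) -> (freed b); heap: [0-11 ALLOC][12-58 FREE]

Answer: [0-11 ALLOC][12-58 FREE]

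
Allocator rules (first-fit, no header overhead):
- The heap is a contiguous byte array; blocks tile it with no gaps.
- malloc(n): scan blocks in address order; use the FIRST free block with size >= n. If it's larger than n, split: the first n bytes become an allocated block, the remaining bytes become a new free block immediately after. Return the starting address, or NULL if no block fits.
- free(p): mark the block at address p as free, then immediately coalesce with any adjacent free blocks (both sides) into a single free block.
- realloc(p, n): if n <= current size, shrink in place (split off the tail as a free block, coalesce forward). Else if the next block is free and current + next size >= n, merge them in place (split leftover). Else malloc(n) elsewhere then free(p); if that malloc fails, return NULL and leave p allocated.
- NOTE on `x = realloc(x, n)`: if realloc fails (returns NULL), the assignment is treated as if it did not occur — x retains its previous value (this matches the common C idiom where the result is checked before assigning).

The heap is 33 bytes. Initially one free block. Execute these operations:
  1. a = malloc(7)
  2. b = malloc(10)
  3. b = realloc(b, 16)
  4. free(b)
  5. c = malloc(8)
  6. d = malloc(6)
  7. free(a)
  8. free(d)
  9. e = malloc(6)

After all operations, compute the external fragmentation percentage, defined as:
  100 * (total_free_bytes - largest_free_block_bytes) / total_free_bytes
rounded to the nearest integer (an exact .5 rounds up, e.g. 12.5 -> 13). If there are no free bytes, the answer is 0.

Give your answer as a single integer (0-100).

Op 1: a = malloc(7) -> a = 0; heap: [0-6 ALLOC][7-32 FREE]
Op 2: b = malloc(10) -> b = 7; heap: [0-6 ALLOC][7-16 ALLOC][17-32 FREE]
Op 3: b = realloc(b, 16) -> b = 7; heap: [0-6 ALLOC][7-22 ALLOC][23-32 FREE]
Op 4: free(b) -> (freed b); heap: [0-6 ALLOC][7-32 FREE]
Op 5: c = malloc(8) -> c = 7; heap: [0-6 ALLOC][7-14 ALLOC][15-32 FREE]
Op 6: d = malloc(6) -> d = 15; heap: [0-6 ALLOC][7-14 ALLOC][15-20 ALLOC][21-32 FREE]
Op 7: free(a) -> (freed a); heap: [0-6 FREE][7-14 ALLOC][15-20 ALLOC][21-32 FREE]
Op 8: free(d) -> (freed d); heap: [0-6 FREE][7-14 ALLOC][15-32 FREE]
Op 9: e = malloc(6) -> e = 0; heap: [0-5 ALLOC][6-6 FREE][7-14 ALLOC][15-32 FREE]
Free blocks: [1 18] total_free=19 largest=18 -> 100*(19-18)/19 = 100/19 ≈ 5.263 -> rounds to 5

Answer: 5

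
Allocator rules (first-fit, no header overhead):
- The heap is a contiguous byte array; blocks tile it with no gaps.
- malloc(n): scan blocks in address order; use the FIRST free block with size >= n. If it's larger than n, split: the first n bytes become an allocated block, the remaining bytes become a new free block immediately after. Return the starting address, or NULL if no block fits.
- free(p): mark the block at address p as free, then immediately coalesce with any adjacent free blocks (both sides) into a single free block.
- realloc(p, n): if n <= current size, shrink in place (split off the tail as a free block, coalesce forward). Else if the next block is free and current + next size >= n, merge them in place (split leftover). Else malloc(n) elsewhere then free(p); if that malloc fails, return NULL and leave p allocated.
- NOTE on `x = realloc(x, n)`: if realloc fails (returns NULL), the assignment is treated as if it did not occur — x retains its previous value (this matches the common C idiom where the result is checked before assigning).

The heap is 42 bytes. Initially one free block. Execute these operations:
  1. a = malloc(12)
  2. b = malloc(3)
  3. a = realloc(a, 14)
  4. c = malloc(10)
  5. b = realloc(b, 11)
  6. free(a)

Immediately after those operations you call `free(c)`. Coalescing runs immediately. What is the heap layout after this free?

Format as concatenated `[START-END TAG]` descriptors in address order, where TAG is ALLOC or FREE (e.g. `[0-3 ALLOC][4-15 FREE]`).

Op 1: a = malloc(12) -> a = 0; heap: [0-11 ALLOC][12-41 FREE]
Op 2: b = malloc(3) -> b = 12; heap: [0-11 ALLOC][12-14 ALLOC][15-41 FREE]
Op 3: a = realloc(a, 14) -> a = 15; heap: [0-11 FREE][12-14 ALLOC][15-28 ALLOC][29-41 FREE]
Op 4: c = malloc(10) -> c = 0; heap: [0-9 ALLOC][10-11 FREE][12-14 ALLOC][15-28 ALLOC][29-41 FREE]
Op 5: b = realloc(b, 11) -> b = 29; heap: [0-9 ALLOC][10-14 FREE][15-28 ALLOC][29-39 ALLOC][40-41 FREE]
Op 6: free(a) -> (freed a); heap: [0-9 ALLOC][10-28 FREE][29-39 ALLOC][40-41 FREE]
free(c): c = 0 -> block [0-9 ALLOC]; mark free, coalesce with adjacent free neighbors -> [0-28 FREE][29-39 ALLOC][40-41 FREE]

Answer: [0-28 FREE][29-39 ALLOC][40-41 FREE]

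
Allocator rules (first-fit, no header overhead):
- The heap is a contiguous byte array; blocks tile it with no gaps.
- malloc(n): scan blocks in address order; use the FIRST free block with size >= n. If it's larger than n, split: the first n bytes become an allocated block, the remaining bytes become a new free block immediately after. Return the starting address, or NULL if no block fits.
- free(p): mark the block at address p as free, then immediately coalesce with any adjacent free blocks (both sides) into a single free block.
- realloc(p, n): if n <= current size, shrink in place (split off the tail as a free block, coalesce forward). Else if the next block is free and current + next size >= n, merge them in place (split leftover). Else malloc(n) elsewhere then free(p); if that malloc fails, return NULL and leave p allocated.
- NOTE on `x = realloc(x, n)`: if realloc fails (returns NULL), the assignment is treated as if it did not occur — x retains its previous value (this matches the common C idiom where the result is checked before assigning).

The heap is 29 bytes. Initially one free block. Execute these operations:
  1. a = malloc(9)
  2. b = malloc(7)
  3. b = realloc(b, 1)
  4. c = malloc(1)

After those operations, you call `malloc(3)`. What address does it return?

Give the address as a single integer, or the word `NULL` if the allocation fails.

Answer: 11

Derivation:
Op 1: a = malloc(9) -> a = 0; heap: [0-8 ALLOC][9-28 FREE]
Op 2: b = malloc(7) -> b = 9; heap: [0-8 ALLOC][9-15 ALLOC][16-28 FREE]
Op 3: b = realloc(b, 1) -> b = 9; heap: [0-8 ALLOC][9-9 ALLOC][10-28 FREE]
Op 4: c = malloc(1) -> c = 10; heap: [0-8 ALLOC][9-9 ALLOC][10-10 ALLOC][11-28 FREE]
malloc(3): first-fit scan over [0-8 ALLOC][9-9 ALLOC][10-10 ALLOC][11-28 FREE] -> 11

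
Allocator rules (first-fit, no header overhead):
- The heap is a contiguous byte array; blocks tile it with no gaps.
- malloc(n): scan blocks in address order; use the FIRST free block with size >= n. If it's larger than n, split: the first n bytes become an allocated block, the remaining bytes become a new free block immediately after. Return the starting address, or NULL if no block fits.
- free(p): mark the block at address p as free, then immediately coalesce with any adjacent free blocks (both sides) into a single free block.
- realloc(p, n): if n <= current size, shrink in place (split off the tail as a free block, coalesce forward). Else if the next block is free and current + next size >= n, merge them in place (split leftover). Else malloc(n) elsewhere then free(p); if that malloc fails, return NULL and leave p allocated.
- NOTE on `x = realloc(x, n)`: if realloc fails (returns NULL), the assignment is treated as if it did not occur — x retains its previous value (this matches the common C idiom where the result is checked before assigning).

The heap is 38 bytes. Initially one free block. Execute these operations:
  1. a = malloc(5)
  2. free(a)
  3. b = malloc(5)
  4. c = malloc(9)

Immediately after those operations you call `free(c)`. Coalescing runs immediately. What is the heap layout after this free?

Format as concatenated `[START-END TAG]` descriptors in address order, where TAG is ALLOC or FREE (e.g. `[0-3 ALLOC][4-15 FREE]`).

Answer: [0-4 ALLOC][5-37 FREE]

Derivation:
Op 1: a = malloc(5) -> a = 0; heap: [0-4 ALLOC][5-37 FREE]
Op 2: free(a) -> (freed a); heap: [0-37 FREE]
Op 3: b = malloc(5) -> b = 0; heap: [0-4 ALLOC][5-37 FREE]
Op 4: c = malloc(9) -> c = 5; heap: [0-4 ALLOC][5-13 ALLOC][14-37 FREE]
free(c): c = 5 -> block [5-13 ALLOC]; mark free, coalesce with adjacent free neighbors -> [0-4 ALLOC][5-37 FREE]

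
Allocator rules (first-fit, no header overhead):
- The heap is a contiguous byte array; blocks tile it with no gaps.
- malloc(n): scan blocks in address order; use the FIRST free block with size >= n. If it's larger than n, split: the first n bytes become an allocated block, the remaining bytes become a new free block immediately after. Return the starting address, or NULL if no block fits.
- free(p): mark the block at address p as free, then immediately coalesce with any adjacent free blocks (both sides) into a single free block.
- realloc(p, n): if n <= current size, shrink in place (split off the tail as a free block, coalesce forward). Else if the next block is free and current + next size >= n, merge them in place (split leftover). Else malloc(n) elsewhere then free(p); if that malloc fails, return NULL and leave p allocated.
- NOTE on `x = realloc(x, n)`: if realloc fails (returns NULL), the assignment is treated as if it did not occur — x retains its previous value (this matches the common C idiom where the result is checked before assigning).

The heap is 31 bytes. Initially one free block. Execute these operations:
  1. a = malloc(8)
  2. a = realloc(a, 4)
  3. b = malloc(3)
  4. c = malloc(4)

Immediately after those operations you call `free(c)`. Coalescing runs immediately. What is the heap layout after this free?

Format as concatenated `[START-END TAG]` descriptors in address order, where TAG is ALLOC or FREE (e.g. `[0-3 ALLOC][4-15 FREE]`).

Op 1: a = malloc(8) -> a = 0; heap: [0-7 ALLOC][8-30 FREE]
Op 2: a = realloc(a, 4) -> a = 0; heap: [0-3 ALLOC][4-30 FREE]
Op 3: b = malloc(3) -> b = 4; heap: [0-3 ALLOC][4-6 ALLOC][7-30 FREE]
Op 4: c = malloc(4) -> c = 7; heap: [0-3 ALLOC][4-6 ALLOC][7-10 ALLOC][11-30 FREE]
free(c): c = 7 -> block [7-10 ALLOC]; mark free, coalesce with adjacent free neighbors -> [0-3 ALLOC][4-6 ALLOC][7-30 FREE]

Answer: [0-3 ALLOC][4-6 ALLOC][7-30 FREE]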